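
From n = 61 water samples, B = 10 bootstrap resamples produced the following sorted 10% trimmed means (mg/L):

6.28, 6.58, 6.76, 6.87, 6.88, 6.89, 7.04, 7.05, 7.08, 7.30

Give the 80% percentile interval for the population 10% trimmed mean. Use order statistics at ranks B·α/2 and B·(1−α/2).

(6.28, 7.08)

α = 0.20; lower rank = 10 × 0.100 = 1; upper rank = 10 × 0.900 = 9.
The 1st smallest replicate is 6.28; the 9th is 7.08.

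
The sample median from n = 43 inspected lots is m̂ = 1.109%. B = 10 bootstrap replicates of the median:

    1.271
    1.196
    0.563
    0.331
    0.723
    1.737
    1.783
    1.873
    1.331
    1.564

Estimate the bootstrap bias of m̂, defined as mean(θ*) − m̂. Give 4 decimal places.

mean(θ*) = (1.271 + 1.196 + 0.563 + 0.331 + 0.723 + 1.737 + 1.783 + 1.873 + 1.331 + 1.564) / 10 = 1.23720
bias = 1.23720 − 1.109

bias = +0.1282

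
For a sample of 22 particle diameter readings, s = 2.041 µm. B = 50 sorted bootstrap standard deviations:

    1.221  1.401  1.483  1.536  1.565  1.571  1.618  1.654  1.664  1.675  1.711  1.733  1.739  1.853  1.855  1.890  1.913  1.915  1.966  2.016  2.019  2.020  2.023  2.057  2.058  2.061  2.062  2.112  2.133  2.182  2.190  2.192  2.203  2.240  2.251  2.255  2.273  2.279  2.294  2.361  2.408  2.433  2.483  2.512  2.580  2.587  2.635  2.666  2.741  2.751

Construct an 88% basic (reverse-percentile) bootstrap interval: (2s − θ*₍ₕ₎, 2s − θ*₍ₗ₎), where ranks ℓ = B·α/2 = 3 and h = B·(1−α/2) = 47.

(1.447, 2.599)

Percentile endpoints at ranks 3 and 47: θ*₍3₎ = 1.483, θ*₍47₎ = 2.635.
Basic interval reflects these around s:
  lower = 2 × 2.041 − 2.635 = 1.447
  upper = 2 × 2.041 − 1.483 = 2.599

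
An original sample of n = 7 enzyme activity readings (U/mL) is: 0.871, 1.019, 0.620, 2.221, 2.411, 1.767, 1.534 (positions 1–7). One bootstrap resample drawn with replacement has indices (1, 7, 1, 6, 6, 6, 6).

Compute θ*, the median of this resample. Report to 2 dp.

Resample values: 0.871, 1.534, 0.871, 1.767, 1.767, 1.767, 1.767.
Sorted: 0.871, 0.871, 1.534, 1.767, 1.767, 1.767, 1.767
Median = middle value = 1.77

θ* = 1.77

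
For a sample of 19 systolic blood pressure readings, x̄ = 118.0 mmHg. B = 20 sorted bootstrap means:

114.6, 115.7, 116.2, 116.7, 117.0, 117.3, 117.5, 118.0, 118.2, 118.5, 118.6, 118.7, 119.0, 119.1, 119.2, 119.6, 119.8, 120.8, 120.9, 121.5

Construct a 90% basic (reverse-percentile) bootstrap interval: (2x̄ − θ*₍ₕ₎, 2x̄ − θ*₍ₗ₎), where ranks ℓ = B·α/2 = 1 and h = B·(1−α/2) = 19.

(115.1, 121.4)

Percentile endpoints at ranks 1 and 19: θ*₍1₎ = 114.6, θ*₍19₎ = 120.9.
Basic interval reflects these around x̄:
  lower = 2 × 118.0 − 120.9 = 115.1
  upper = 2 × 118.0 − 114.6 = 121.4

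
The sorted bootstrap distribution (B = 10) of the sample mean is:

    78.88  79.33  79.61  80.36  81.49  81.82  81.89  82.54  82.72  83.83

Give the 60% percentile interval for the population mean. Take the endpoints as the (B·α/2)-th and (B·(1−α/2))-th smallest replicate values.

α = 0.40; lower rank = 10 × 0.200 = 2; upper rank = 10 × 0.800 = 8.
The 2nd smallest replicate is 79.33; the 8th is 82.54.

(79.33, 82.54)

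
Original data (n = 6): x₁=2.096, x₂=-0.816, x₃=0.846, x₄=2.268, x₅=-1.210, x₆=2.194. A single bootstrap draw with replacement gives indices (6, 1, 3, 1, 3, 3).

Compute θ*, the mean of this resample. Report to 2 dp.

θ* = 1.49

Resample values: 2.194, 2.096, 0.846, 2.096, 0.846, 0.846.
Mean = (2.194 + 2.096 + 0.846 + 2.096 + 0.846 + 0.846) / 6 = 8.9240 / 6 = 1.49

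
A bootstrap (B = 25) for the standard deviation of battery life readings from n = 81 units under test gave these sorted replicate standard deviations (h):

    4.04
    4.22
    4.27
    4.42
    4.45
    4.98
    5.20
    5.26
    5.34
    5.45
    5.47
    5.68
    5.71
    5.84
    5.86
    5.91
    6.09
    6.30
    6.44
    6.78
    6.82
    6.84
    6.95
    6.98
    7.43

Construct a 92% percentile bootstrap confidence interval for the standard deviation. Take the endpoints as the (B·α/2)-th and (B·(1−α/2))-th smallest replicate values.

(4.04, 6.98)

α = 0.08; lower rank = 25 × 0.040 = 1; upper rank = 25 × 0.960 = 24.
The 1st smallest replicate is 4.04; the 24th is 6.98.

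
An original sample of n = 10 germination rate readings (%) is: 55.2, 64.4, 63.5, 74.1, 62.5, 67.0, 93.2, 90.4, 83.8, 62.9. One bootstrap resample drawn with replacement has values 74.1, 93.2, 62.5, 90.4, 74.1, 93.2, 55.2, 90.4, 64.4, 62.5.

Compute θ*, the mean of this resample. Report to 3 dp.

θ* = 76.000

Mean = (74.1 + 93.2 + 62.5 + 90.4 + 74.1 + 93.2 + 55.2 + 90.4 + 64.4 + 62.5) / 10 = 760.00 / 10 = 76.000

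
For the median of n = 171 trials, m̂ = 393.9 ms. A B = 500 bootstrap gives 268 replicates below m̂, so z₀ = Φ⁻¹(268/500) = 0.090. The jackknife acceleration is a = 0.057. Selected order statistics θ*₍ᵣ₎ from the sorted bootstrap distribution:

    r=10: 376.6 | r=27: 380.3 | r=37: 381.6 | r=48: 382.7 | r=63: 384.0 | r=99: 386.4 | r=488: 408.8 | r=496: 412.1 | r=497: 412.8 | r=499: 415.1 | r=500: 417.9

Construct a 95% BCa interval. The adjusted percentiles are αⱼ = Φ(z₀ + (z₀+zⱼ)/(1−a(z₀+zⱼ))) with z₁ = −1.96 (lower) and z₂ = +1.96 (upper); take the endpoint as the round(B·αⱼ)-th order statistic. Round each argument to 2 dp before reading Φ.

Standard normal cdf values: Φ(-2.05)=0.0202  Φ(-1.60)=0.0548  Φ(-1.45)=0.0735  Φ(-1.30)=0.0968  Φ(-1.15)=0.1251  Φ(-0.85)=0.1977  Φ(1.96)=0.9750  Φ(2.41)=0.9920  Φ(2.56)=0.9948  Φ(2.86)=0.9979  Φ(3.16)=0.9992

(380.3, 412.1)

Lower: z₀ + z₁ = 0.090 + (-1.960) = -1.870; 1 − a(z₀+z₁) = 1 − (0.057)(-1.870) = 1.1066; argument = 0.090 + (-1.870)/1.1066 = -1.5999 → -1.60.
α₁ = Φ(-1.60) = 0.0548; rank = round(500 × 0.0548) = 27; θ*₍27₎ = 380.3.
Upper: z₀ + z₂ = 2.050; 1 − a(z₀+z₂) = 0.8831; argument = 2.4112 → 2.41; α₂ = 0.9920; rank = 496; θ*₍496₎ = 412.1.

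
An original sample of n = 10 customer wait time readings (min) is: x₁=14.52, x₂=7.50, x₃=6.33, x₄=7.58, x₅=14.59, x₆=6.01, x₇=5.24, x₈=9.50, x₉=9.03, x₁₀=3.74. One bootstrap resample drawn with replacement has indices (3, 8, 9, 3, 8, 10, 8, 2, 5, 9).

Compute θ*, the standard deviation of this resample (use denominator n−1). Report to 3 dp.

θ* = 2.862

Resample values: 6.33, 9.50, 9.03, 6.33, 9.50, 3.74, 9.50, 7.50, 14.59, 9.03.
Mean = 8.5050; sum of squared deviations = 73.7250
s² = 73.7250 / 9 = 8.1917
s = √8.1917 = 2.862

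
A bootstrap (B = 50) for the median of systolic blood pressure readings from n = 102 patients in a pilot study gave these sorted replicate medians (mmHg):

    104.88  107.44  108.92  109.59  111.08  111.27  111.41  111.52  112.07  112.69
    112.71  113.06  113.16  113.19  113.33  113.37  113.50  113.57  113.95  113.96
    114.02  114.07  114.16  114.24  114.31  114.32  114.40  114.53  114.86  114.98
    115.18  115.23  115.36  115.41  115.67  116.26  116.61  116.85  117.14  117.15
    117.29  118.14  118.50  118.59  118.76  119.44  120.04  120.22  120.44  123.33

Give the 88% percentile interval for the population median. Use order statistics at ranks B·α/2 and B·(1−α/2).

α = 0.12; lower rank = 50 × 0.060 = 3; upper rank = 50 × 0.940 = 47.
The 3rd smallest replicate is 108.92; the 47th is 120.04.

(108.92, 120.04)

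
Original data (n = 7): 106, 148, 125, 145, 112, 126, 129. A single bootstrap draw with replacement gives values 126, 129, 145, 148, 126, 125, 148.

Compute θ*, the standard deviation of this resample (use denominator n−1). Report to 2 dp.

Mean = 135.2857; sum of squared deviations = 735.4286
s² = 735.4286 / 6 = 122.5714
s = √122.5714 = 11.07

θ* = 11.07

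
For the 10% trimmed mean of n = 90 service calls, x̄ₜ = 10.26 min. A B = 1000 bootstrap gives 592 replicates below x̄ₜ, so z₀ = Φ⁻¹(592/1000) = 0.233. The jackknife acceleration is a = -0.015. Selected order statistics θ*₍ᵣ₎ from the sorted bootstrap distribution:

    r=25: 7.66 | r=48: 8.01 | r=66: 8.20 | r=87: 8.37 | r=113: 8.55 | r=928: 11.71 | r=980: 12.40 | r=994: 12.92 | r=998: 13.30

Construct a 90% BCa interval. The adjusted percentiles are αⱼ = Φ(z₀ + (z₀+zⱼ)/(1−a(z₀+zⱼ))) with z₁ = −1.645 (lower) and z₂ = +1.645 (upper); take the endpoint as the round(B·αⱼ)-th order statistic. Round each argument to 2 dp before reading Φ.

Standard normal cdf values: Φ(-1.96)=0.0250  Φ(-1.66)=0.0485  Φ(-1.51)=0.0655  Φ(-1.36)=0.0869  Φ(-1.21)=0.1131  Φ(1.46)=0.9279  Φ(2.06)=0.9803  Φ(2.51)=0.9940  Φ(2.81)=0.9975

Lower: z₀ + z₁ = 0.233 + (-1.645) = -1.412; 1 − a(z₀+z₁) = 1 − (-0.015)(-1.412) = 0.9788; argument = 0.233 + (-1.412)/0.9788 = -1.2096 → -1.21.
α₁ = Φ(-1.21) = 0.1131; rank = round(1000 × 0.1131) = 113; θ*₍113₎ = 8.55.
Upper: z₀ + z₂ = 1.878; 1 − a(z₀+z₂) = 1.0282; argument = 2.0595 → 2.06; α₂ = 0.9803; rank = 980; θ*₍980₎ = 12.40.

(8.55, 12.40)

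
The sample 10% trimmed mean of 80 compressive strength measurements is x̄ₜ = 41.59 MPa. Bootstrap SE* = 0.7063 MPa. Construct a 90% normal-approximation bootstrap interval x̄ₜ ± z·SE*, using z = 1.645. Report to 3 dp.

(40.428, 42.752)

Margin = 1.645 × 0.7063 = 1.1619
Interval: 41.59 ± 1.1619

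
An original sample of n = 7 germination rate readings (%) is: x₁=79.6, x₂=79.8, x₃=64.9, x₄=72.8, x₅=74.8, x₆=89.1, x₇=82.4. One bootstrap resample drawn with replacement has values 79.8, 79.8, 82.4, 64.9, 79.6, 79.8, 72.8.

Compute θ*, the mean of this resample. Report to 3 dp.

θ* = 77.014

Mean = (79.8 + 79.8 + 82.4 + 64.9 + 79.6 + 79.8 + 72.8) / 7 = 539.10 / 7 = 77.014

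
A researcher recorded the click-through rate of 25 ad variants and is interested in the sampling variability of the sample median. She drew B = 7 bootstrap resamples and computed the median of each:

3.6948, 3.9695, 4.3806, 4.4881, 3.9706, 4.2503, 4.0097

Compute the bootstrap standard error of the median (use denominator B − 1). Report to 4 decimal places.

Bootstrap SE is the standard deviation of the 7 replicate medians.
Mean of replicates: (3.6948 + 3.9695 + 4.3806 + 4.4881 + 3.9706 + 4.2503 + 4.0097) / 7 = 28.76360 / 7 = 4.10909
Sum of squared deviations: (−0.41429)² + (−0.13959)² + (+0.27151)² + (+0.37901)² + (−0.13849)² + (+0.14121)² + (−0.09939)² = 0.45749
Variance = 0.45749 / 6 = 0.07625
SE* = √0.07625

SE* = 0.2761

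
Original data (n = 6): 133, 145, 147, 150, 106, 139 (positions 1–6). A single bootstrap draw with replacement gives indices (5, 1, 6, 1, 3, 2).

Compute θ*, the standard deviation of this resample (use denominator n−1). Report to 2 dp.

Resample values: 106, 133, 139, 133, 147, 145.
Mean = 133.8333; sum of squared deviations = 1100.8333
s² = 1100.8333 / 5 = 220.1667
s = √220.1667 = 14.84

θ* = 14.84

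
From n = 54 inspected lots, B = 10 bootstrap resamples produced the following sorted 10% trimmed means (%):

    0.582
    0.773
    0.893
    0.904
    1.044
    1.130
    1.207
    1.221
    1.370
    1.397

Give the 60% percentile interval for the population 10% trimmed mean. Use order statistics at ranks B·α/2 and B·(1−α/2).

(0.773, 1.221)

α = 0.40; lower rank = 10 × 0.200 = 2; upper rank = 10 × 0.800 = 8.
The 2nd smallest replicate is 0.773; the 8th is 1.221.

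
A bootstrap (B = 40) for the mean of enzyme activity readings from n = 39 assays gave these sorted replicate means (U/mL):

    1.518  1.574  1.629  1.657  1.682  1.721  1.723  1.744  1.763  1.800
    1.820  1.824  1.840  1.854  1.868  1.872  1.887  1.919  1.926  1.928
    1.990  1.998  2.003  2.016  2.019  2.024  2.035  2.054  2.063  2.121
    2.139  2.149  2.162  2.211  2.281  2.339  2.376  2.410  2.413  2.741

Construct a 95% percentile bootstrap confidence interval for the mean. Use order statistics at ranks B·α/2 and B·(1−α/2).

(1.518, 2.413)

α = 0.05; lower rank = 40 × 0.025 = 1; upper rank = 40 × 0.975 = 39.
The 1st smallest replicate is 1.518; the 39th is 2.413.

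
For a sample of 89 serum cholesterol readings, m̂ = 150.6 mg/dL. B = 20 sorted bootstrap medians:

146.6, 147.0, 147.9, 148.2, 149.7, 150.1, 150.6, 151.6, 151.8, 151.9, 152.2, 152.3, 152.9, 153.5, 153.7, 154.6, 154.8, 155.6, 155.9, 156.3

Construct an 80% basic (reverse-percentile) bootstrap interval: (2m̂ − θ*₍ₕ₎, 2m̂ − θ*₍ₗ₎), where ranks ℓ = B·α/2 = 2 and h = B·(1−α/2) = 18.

(145.6, 154.2)

Percentile endpoints at ranks 2 and 18: θ*₍2₎ = 147.0, θ*₍18₎ = 155.6.
Basic interval reflects these around m̂:
  lower = 2 × 150.6 − 155.6 = 145.6
  upper = 2 × 150.6 − 147.0 = 154.2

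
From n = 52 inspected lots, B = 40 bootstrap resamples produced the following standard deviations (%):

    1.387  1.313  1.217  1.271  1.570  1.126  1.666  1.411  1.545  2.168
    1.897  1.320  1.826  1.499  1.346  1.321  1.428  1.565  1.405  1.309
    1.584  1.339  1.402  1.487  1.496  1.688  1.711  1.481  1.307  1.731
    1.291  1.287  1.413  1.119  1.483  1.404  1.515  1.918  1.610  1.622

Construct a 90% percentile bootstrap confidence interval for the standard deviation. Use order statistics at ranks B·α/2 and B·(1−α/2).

(1.126, 1.897)

Sorted replicates: 1.119, 1.126, 1.217, 1.271, 1.287, 1.291, 1.307, 1.309, 1.313, 1.320, 1.321, 1.339, 1.346, 1.387, 1.402, 1.404, 1.405, 1.411, 1.413, 1.428, 1.481, 1.483, 1.487, 1.496, 1.499, 1.515, 1.545, 1.565, 1.570, 1.584, 1.610, 1.622, 1.666, 1.688, 1.711, 1.731, 1.826, 1.897, 1.918, 2.168
α = 0.10; lower rank = 40 × 0.050 = 2; upper rank = 40 × 0.950 = 38.
The 2nd smallest replicate is 1.126; the 38th is 1.897.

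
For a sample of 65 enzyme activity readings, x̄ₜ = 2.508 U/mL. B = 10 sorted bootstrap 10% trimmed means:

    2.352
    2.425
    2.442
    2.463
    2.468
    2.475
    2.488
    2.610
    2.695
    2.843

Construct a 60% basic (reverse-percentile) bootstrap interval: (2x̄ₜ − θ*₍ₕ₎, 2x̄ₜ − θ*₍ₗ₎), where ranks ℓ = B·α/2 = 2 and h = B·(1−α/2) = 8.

Percentile endpoints at ranks 2 and 8: θ*₍2₎ = 2.425, θ*₍8₎ = 2.610.
Basic interval reflects these around x̄ₜ:
  lower = 2 × 2.508 − 2.610 = 2.406
  upper = 2 × 2.508 − 2.425 = 2.591

(2.406, 2.591)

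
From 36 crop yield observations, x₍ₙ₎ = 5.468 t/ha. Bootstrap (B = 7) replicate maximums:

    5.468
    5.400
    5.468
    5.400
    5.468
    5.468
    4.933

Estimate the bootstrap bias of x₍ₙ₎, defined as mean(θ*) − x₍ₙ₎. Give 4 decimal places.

mean(θ*) = (5.468 + 5.400 + 5.468 + 5.400 + 5.468 + 5.468 + 4.933) / 7 = 5.37214
bias = 5.37214 − 5.468

bias = −0.0959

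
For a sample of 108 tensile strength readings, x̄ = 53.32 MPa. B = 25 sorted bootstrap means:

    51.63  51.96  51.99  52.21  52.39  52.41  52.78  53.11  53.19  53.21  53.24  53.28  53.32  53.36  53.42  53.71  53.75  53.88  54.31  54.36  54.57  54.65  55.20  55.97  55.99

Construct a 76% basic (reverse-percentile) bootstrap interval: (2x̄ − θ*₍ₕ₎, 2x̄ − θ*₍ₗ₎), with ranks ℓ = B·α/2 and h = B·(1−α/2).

(51.99, 54.65)

Percentile endpoints at ranks 3 and 22: θ*₍3₎ = 51.99, θ*₍22₎ = 54.65.
Basic interval reflects these around x̄:
  lower = 2 × 53.32 − 54.65 = 51.99
  upper = 2 × 53.32 − 51.99 = 54.65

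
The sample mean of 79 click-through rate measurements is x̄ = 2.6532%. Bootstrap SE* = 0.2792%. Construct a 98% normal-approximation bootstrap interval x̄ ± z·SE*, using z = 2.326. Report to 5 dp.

Margin = 2.326 × 0.2792 = 0.649419
Interval: 2.6532 ± 0.649419

(2.00378, 3.30262)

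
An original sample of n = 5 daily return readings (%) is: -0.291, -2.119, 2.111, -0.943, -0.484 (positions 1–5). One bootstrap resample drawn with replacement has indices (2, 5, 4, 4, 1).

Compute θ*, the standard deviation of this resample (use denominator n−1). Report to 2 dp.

Resample values: -2.119, -0.484, -0.943, -0.943, -0.291.
Mean = -0.9560; sum of squared deviations = 2.0179
s² = 2.0179 / 4 = 0.5045
s = √0.5045 = 0.71

θ* = 0.71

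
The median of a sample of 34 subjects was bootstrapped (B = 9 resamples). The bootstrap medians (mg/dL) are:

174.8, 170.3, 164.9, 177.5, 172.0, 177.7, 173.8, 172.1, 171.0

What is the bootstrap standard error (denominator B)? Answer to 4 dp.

Bootstrap SE is the standard deviation of the 9 replicate medians.
Mean of replicates: (174.8 + 170.3 + 164.9 + 177.5 + 172.0 + 177.7 + 173.8 + 172.1 + 171.0) / 9 = 1554.10000 / 9 = 172.67778
Sum of squared deviations: (+2.12222)² + (−2.37778)² + (−7.77778)² + (+4.82222)² + (−0.67778)² + (+5.02222)² + (+1.12222)² + (−0.57778)² + (−1.67778)² = 123.99556
Variance = 123.99556 / 9 = 13.77728
SE* = √13.77728

SE* = 3.7118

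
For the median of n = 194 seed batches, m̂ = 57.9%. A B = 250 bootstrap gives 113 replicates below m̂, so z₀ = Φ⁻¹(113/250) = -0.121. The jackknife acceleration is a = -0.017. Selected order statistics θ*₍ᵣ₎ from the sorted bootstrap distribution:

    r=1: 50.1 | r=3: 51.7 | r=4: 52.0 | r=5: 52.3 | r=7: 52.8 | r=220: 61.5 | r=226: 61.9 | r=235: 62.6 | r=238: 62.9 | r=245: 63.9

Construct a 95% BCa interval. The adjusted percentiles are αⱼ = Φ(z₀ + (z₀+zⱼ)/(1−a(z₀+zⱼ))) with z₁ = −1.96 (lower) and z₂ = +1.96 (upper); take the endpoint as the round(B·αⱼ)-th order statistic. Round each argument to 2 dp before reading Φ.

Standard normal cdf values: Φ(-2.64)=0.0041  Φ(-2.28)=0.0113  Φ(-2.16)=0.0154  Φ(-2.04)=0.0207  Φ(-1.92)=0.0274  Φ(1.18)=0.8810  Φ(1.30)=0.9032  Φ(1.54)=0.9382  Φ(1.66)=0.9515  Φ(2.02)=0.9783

Lower: z₀ + z₁ = -0.121 + (-1.960) = -2.081; 1 − a(z₀+z₁) = 1 − (-0.017)(-2.081) = 0.9646; argument = -0.121 + (-2.081)/0.9646 = -2.2783 → -2.28.
α₁ = Φ(-2.28) = 0.0113; rank = round(250 × 0.0113) = 3; θ*₍3₎ = 51.7.
Upper: z₀ + z₂ = 1.839; 1 − a(z₀+z₂) = 1.0313; argument = 1.6623 → 1.66; α₂ = 0.9515; rank = 238; θ*₍238₎ = 62.9.

(51.7, 62.9)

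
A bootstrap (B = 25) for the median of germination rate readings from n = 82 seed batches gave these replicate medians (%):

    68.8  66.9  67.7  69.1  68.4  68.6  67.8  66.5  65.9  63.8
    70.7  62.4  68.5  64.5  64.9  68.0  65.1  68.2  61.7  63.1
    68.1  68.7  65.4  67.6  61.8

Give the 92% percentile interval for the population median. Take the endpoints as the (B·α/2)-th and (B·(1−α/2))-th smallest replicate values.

Sorted replicates: 61.7, 61.8, 62.4, 63.1, 63.8, 64.5, 64.9, 65.1, 65.4, 65.9, 66.5, 66.9, 67.6, 67.7, 67.8, 68.0, 68.1, 68.2, 68.4, 68.5, 68.6, 68.7, 68.8, 69.1, 70.7
α = 0.08; lower rank = 25 × 0.040 = 1; upper rank = 25 × 0.960 = 24.
The 1st smallest replicate is 61.7; the 24th is 69.1.

(61.7, 69.1)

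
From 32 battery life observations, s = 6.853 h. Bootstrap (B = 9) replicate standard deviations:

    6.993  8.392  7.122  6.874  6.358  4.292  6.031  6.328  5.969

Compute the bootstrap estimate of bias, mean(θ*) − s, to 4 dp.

bias = −0.3687

mean(θ*) = (6.993 + 8.392 + 7.122 + 6.874 + 6.358 + 4.292 + 6.031 + 6.328 + 5.969) / 9 = 6.48433
bias = 6.48433 − 6.853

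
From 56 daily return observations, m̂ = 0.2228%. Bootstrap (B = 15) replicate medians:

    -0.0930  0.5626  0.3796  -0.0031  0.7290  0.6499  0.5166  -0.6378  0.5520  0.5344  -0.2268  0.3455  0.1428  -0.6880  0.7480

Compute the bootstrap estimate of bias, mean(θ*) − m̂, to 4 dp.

mean(θ*) = ((-0.0930) + 0.5626 + 0.3796 + (-0.0031) + 0.7290 + 0.6499 + 0.5166 + (-0.6378) + 0.5520 + 0.5344 + (-0.2268) + 0.3455 + 0.1428 + (-0.6880) + 0.7480) / 15 = 0.23411
bias = 0.23411 − 0.2228

bias = +0.0113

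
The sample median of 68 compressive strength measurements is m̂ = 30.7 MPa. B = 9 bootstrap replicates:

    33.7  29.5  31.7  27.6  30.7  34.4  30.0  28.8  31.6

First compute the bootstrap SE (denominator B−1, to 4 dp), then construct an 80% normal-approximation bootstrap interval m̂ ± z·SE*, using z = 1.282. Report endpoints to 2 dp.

Mean of replicates = 30.8889; sum of squared deviations = 39.3289; SE* = √(39.3289/8) = 2.2172
Margin = 1.282 × 2.2172 = 2.842
Interval: 30.7 ± 2.842

(27.86, 33.54)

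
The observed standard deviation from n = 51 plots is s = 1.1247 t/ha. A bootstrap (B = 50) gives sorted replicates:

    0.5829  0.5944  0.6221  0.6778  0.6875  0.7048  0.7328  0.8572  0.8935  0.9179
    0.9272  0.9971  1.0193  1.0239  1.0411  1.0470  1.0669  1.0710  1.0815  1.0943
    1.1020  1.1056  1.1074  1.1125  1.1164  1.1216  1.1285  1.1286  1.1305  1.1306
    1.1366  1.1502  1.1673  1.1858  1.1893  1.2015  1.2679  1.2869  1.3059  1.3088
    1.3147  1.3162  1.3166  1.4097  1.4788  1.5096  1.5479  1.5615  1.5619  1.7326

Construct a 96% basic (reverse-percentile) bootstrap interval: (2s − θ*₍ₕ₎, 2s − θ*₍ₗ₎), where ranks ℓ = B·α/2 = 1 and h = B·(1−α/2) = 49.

(0.6875, 1.6665)

Percentile endpoints at ranks 1 and 49: θ*₍1₎ = 0.5829, θ*₍49₎ = 1.5619.
Basic interval reflects these around s:
  lower = 2 × 1.1247 − 1.5619 = 0.6875
  upper = 2 × 1.1247 − 0.5829 = 1.6665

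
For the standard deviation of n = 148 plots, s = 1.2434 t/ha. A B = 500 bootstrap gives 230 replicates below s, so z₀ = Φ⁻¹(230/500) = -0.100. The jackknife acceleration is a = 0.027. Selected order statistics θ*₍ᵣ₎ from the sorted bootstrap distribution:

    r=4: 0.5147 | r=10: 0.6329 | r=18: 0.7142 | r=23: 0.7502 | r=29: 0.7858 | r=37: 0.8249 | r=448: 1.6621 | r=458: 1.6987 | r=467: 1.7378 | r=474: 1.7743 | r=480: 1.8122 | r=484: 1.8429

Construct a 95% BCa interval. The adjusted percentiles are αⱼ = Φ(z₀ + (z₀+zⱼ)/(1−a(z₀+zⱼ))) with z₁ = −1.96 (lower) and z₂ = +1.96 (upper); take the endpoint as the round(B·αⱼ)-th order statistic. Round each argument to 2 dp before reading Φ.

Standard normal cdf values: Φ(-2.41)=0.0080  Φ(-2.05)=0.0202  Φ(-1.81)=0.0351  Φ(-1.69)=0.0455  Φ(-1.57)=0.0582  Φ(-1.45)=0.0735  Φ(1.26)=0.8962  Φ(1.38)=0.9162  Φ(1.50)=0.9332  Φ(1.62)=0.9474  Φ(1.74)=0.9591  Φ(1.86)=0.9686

Lower: z₀ + z₁ = -0.100 + (-1.960) = -2.060; 1 − a(z₀+z₁) = 1 − (0.027)(-2.060) = 1.0556; argument = -0.100 + (-2.060)/1.0556 = -2.0515 → -2.05.
α₁ = Φ(-2.05) = 0.0202; rank = round(500 × 0.0202) = 10; θ*₍10₎ = 0.6329.
Upper: z₀ + z₂ = 1.860; 1 − a(z₀+z₂) = 0.9498; argument = 1.8583 → 1.86; α₂ = 0.9686; rank = 484; θ*₍484₎ = 1.8429.

(0.6329, 1.8429)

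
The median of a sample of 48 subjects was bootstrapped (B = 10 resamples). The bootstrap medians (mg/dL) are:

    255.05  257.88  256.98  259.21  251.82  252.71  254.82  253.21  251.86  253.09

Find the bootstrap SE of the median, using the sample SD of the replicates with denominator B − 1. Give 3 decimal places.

SE* = 2.601

Bootstrap SE is the standard deviation of the 10 replicate medians.
Mean of replicates: (255.05 + 257.88 + 256.98 + 259.21 + 251.82 + 252.71 + 254.82 + 253.21 + 251.86 + 253.09) / 10 = 2546.6300 / 10 = 254.6630
Sum of squared deviations: (+0.3870)² + (+3.2170)² + (+2.3170)² + (+4.5470)² + (−2.8430)² + (−1.9530)² + (+0.1570)² + (−1.4530)² + (−2.8030)² + (−1.5730)² = 60.9064
Variance = 60.9064 / 9 = 6.7674
SE* = √6.7674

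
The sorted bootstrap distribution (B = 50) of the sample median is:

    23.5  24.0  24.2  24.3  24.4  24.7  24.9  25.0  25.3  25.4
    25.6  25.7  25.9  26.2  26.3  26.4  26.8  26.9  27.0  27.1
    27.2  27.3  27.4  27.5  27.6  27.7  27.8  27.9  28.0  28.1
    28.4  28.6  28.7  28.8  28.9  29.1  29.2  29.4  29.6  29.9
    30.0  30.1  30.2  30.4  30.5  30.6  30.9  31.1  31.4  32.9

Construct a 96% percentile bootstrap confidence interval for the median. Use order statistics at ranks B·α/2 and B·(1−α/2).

α = 0.04; lower rank = 50 × 0.020 = 1; upper rank = 50 × 0.980 = 49.
The 1st smallest replicate is 23.5; the 49th is 31.4.

(23.5, 31.4)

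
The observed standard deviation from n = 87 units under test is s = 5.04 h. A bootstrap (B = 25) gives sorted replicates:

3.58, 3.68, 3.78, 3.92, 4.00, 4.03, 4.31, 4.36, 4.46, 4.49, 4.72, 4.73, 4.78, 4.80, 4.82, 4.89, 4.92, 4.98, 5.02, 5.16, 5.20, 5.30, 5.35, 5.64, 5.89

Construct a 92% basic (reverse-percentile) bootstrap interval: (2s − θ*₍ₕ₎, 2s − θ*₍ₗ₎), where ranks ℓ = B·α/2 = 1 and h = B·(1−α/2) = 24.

(4.44, 6.50)

Percentile endpoints at ranks 1 and 24: θ*₍1₎ = 3.58, θ*₍24₎ = 5.64.
Basic interval reflects these around s:
  lower = 2 × 5.04 − 5.64 = 4.44
  upper = 2 × 5.04 − 3.58 = 6.50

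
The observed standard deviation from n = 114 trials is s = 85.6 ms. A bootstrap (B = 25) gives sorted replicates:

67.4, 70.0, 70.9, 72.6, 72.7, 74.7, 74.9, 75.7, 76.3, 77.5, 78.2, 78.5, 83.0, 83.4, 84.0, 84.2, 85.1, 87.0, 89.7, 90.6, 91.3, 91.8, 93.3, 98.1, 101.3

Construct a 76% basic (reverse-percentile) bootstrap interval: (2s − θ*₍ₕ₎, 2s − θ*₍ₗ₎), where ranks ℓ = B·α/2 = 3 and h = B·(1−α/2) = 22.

Percentile endpoints at ranks 3 and 22: θ*₍3₎ = 70.9, θ*₍22₎ = 91.8.
Basic interval reflects these around s:
  lower = 2 × 85.6 − 91.8 = 79.4
  upper = 2 × 85.6 − 70.9 = 100.3

(79.4, 100.3)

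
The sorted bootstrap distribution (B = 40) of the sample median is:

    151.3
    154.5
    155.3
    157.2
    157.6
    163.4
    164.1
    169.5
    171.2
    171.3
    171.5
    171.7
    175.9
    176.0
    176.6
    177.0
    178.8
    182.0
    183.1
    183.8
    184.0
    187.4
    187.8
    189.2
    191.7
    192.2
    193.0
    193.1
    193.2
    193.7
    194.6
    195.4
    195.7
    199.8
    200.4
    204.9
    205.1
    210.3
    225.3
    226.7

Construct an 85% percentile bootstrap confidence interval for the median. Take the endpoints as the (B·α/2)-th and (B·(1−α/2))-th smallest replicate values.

α = 0.15; lower rank = 40 × 0.075 = 3; upper rank = 40 × 0.925 = 37.
The 3rd smallest replicate is 155.3; the 37th is 205.1.

(155.3, 205.1)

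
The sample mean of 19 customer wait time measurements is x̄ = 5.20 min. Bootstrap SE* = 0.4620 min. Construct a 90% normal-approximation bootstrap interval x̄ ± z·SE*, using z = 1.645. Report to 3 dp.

Margin = 1.645 × 0.4620 = 0.7600
Interval: 5.20 ± 0.7600

(4.440, 5.960)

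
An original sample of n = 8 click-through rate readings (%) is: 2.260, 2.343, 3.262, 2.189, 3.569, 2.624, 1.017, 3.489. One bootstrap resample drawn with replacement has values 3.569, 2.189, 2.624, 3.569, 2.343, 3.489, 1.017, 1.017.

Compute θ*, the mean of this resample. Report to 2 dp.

θ* = 2.48

Mean = (3.569 + 2.189 + 2.624 + 3.569 + 2.343 + 3.489 + 1.017 + 1.017) / 8 = 19.8170 / 8 = 2.48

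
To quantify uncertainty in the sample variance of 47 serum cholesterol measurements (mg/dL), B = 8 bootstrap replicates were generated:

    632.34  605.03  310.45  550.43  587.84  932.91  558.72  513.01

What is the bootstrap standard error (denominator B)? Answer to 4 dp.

SE* = 160.5161

Bootstrap SE is the standard deviation of the 8 replicate variances.
Mean of replicates: (632.34 + 605.03 + 310.45 + 550.43 + 587.84 + 932.91 + 558.72 + 513.01) / 8 = 4690.73000 / 8 = 586.34125
Sum of squared deviations: (+45.99875)² + (+18.68875)² + (−275.89125)² + (−35.91125)² + (+1.49875)² + (+346.56875)² + (−27.62125)² + (−73.33125)² = 206123.30449
Variance = 206123.30449 / 8 = 25765.41306
SE* = √25765.41306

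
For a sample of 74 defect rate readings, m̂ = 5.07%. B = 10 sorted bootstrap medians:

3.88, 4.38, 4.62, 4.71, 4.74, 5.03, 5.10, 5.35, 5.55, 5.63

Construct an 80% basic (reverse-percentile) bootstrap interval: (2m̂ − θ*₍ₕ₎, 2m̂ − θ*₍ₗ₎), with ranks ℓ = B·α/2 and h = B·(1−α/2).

Percentile endpoints at ranks 1 and 9: θ*₍1₎ = 3.88, θ*₍9₎ = 5.55.
Basic interval reflects these around m̂:
  lower = 2 × 5.07 − 5.55 = 4.59
  upper = 2 × 5.07 − 3.88 = 6.26

(4.59, 6.26)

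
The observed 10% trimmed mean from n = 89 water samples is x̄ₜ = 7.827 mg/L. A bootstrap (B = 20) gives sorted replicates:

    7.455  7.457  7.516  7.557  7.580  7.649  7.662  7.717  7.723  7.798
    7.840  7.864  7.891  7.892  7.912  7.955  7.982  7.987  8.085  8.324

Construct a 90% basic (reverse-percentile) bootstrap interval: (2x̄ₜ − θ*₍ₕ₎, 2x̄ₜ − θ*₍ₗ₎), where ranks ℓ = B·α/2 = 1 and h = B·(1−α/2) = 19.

(7.569, 8.199)

Percentile endpoints at ranks 1 and 19: θ*₍1₎ = 7.455, θ*₍19₎ = 8.085.
Basic interval reflects these around x̄ₜ:
  lower = 2 × 7.827 − 8.085 = 7.569
  upper = 2 × 7.827 − 7.455 = 8.199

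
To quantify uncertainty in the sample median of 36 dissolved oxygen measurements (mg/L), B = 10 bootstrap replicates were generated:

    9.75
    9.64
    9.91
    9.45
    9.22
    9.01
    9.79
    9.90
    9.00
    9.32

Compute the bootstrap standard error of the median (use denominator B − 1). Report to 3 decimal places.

SE* = 0.349

Bootstrap SE is the standard deviation of the 10 replicate medians.
Mean of replicates: (9.75 + 9.64 + 9.91 + 9.45 + 9.22 + 9.01 + 9.79 + 9.90 + 9.00 + 9.32) / 10 = 94.9900 / 10 = 9.4990
Sum of squared deviations: (+0.2510)² + (+0.1410)² + (+0.4110)² + (−0.0490)² + (−0.2790)² + (−0.4890)² + (+0.2910)² + (+0.4010)² + (−0.4990)² + (−0.1790)² = 1.0977
Variance = 1.0977 / 9 = 0.1220
SE* = √0.1220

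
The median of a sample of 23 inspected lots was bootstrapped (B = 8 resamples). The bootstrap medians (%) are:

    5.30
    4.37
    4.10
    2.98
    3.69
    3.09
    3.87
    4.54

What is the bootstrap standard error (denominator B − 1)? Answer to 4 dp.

Bootstrap SE is the standard deviation of the 8 replicate medians.
Mean of replicates: (5.30 + 4.37 + 4.10 + 2.98 + 3.69 + 3.09 + 3.87 + 4.54) / 8 = 31.94000 / 8 = 3.99250
Sum of squared deviations: (+1.30750)² + (+0.37750)² + (+0.10750)² + (−1.01250)² + (−0.30250)² + (−0.90250)² + (−0.12250)² + (+0.54750)² = 4.10955
Variance = 4.10955 / 7 = 0.58708
SE* = √0.58708

SE* = 0.7662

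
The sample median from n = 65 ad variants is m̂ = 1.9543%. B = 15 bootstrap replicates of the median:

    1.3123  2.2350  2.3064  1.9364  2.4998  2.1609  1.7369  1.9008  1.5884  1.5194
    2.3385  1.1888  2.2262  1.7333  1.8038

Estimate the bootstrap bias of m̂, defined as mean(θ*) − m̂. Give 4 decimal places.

mean(θ*) = (1.3123 + 2.2350 + 2.3064 + 1.9364 + 2.4998 + 2.1609 + 1.7369 + 1.9008 + 1.5884 + 1.5194 + 2.3385 + 1.1888 + 2.2262 + 1.7333 + 1.8038) / 15 = 1.89913
bias = 1.89913 − 1.9543

bias = −0.0552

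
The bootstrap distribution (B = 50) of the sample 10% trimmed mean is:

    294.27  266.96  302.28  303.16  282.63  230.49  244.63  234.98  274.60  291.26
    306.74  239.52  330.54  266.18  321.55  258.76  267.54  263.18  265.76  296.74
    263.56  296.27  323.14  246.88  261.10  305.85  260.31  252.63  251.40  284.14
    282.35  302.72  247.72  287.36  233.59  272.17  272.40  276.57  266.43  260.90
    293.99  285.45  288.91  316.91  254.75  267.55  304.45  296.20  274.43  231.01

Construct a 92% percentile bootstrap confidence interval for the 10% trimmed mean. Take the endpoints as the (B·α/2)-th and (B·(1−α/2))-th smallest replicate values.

Sorted replicates: 230.49, 231.01, 233.59, 234.98, 239.52, 244.63, 246.88, 247.72, 251.40, 252.63, 254.75, 258.76, 260.31, 260.90, 261.10, 263.18, 263.56, 265.76, 266.18, 266.43, 266.96, 267.54, 267.55, 272.17, 272.40, 274.43, 274.60, 276.57, 282.35, 282.63, 284.14, 285.45, 287.36, 288.91, 291.26, 293.99, 294.27, 296.20, 296.27, 296.74, 302.28, 302.72, 303.16, 304.45, 305.85, 306.74, 316.91, 321.55, 323.14, 330.54
α = 0.08; lower rank = 50 × 0.040 = 2; upper rank = 50 × 0.960 = 48.
The 2nd smallest replicate is 231.01; the 48th is 321.55.

(231.01, 321.55)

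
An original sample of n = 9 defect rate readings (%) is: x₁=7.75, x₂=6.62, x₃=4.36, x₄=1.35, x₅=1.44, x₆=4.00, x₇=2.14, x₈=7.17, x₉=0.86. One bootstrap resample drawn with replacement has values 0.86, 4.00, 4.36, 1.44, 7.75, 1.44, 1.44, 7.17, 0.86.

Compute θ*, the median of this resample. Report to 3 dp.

θ* = 1.440

Sorted: 0.86, 0.86, 1.44, 1.44, 1.44, 4.00, 4.36, 7.17, 7.75
Median = middle value = 1.440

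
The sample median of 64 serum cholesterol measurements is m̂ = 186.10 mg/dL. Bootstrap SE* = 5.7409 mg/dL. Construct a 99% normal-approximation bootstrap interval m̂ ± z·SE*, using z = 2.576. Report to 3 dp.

Margin = 2.576 × 5.7409 = 14.7886
Interval: 186.10 ± 14.7886

(171.311, 200.889)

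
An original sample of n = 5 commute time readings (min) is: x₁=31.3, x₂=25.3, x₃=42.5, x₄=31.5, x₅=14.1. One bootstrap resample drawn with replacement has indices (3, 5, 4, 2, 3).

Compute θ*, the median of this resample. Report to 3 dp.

θ* = 31.500

Resample values: 42.5, 14.1, 31.5, 25.3, 42.5.
Sorted: 14.1, 25.3, 31.5, 42.5, 42.5
Median = middle value = 31.500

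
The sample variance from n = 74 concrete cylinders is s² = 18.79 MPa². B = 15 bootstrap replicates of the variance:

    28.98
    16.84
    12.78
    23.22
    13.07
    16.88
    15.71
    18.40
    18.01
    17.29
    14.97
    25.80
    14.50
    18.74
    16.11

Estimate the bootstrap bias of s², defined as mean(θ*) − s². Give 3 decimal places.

mean(θ*) = (28.98 + 16.84 + 12.78 + 23.22 + 13.07 + 16.88 + 15.71 + 18.40 + 18.01 + 17.29 + 14.97 + 25.80 + 14.50 + 18.74 + 16.11) / 15 = 18.0867
bias = 18.0867 − 18.79

bias = −0.703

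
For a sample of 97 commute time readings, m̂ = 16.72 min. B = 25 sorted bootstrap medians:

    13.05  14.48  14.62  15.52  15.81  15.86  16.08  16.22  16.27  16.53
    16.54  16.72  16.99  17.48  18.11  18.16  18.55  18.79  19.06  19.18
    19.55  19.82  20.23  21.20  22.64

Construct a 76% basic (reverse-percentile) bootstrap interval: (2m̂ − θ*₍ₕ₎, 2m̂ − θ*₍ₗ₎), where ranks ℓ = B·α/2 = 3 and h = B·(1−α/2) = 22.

Percentile endpoints at ranks 3 and 22: θ*₍3₎ = 14.62, θ*₍22₎ = 19.82.
Basic interval reflects these around m̂:
  lower = 2 × 16.72 − 19.82 = 13.62
  upper = 2 × 16.72 − 14.62 = 18.82

(13.62, 18.82)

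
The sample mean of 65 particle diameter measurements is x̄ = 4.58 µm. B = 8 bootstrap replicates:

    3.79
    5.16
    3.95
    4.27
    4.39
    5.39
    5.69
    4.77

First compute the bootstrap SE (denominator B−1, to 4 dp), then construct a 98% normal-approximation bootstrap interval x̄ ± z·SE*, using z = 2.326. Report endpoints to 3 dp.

(2.973, 6.187)

Mean of replicates = 4.6762; sum of squared deviations = 3.3398; SE* = √(3.3398/7) = 0.6907
Margin = 2.326 × 0.6907 = 1.6066
Interval: 4.58 ± 1.6066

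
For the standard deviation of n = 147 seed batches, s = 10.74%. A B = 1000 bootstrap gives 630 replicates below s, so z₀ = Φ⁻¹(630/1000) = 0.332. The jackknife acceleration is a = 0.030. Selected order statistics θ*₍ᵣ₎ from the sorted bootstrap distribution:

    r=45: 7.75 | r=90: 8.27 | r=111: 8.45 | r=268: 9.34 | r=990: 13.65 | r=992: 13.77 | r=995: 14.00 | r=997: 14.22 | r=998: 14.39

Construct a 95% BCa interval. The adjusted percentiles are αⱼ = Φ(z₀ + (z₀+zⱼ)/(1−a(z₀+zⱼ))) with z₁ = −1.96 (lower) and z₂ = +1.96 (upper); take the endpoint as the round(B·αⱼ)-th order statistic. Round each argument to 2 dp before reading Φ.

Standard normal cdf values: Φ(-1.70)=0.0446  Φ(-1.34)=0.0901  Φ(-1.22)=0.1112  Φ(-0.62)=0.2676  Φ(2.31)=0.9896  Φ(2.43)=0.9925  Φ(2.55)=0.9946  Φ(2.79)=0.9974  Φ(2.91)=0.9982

Lower: z₀ + z₁ = 0.332 + (-1.960) = -1.628; 1 − a(z₀+z₁) = 1 − (0.030)(-1.628) = 1.0488; argument = 0.332 + (-1.628)/1.0488 = -1.2202 → -1.22.
α₁ = Φ(-1.22) = 0.1112; rank = round(1000 × 0.1112) = 111; θ*₍111₎ = 8.45.
Upper: z₀ + z₂ = 2.292; 1 − a(z₀+z₂) = 0.9312; argument = 2.7932 → 2.79; α₂ = 0.9974; rank = 997; θ*₍997₎ = 14.22.

(8.45, 14.22)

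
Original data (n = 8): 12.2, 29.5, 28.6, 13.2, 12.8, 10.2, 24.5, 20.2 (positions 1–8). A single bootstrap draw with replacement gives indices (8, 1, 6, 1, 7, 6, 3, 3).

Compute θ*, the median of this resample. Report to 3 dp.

θ* = 16.200

Resample values: 20.2, 12.2, 10.2, 12.2, 24.5, 10.2, 28.6, 28.6.
Sorted: 10.2, 10.2, 12.2, 12.2, 20.2, 24.5, 28.6, 28.6
Median = average of the two middle values = 16.200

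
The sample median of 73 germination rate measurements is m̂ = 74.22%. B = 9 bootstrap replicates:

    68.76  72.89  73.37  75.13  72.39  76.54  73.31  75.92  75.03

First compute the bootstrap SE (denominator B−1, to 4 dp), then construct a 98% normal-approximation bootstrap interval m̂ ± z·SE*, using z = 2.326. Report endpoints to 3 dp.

Mean of replicates = 73.7044; sum of squared deviations = 43.8444; SE* = √(43.8444/8) = 2.3411
Margin = 2.326 × 2.3411 = 5.4454
Interval: 74.22 ± 5.4454

(68.775, 79.665)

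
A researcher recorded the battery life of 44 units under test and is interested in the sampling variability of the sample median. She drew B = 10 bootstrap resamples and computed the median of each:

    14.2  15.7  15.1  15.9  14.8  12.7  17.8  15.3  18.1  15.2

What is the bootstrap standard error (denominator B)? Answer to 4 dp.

Bootstrap SE is the standard deviation of the 10 replicate medians.
Mean of replicates: (14.2 + 15.7 + 15.1 + 15.9 + 14.8 + 12.7 + 17.8 + 15.3 + 18.1 + 15.2) / 10 = 154.80000 / 10 = 15.48000
Sum of squared deviations: (−1.28000)² + (+0.22000)² + (−0.38000)² + (+0.42000)² + (−0.68000)² + (−2.78000)² + (+2.32000)² + (−0.18000)² + (+2.62000)² + (−0.28000)² = 22.55600
Variance = 22.55600 / 10 = 2.25560
SE* = √2.25560

SE* = 1.5019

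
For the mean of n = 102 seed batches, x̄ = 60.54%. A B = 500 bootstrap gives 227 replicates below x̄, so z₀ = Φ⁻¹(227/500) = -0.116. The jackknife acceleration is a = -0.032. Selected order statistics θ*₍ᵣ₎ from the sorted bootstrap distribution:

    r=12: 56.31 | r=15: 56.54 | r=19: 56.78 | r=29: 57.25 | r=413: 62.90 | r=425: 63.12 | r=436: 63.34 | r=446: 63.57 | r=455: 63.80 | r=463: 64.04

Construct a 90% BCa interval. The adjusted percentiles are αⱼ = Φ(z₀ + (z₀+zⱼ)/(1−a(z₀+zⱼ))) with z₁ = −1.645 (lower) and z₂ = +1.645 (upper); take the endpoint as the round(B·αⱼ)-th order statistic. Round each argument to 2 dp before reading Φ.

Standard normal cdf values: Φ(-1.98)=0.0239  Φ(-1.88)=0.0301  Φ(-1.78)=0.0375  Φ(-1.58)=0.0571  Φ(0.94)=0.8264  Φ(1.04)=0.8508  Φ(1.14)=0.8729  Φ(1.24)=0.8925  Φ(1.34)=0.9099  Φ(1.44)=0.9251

Lower: z₀ + z₁ = -0.116 + (-1.645) = -1.761; 1 − a(z₀+z₁) = 1 − (-0.032)(-1.761) = 0.9436; argument = -0.116 + (-1.761)/0.9436 = -1.9822 → -1.98.
α₁ = Φ(-1.98) = 0.0239; rank = round(500 × 0.0239) = 12; θ*₍12₎ = 56.31.
Upper: z₀ + z₂ = 1.529; 1 − a(z₀+z₂) = 1.0489; argument = 1.3417 → 1.34; α₂ = 0.9099; rank = 455; θ*₍455₎ = 63.80.

(56.31, 63.80)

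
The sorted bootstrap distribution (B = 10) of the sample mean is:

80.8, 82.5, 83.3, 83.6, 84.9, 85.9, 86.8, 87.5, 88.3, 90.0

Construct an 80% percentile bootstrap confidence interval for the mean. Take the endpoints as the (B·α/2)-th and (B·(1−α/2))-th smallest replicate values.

α = 0.20; lower rank = 10 × 0.100 = 1; upper rank = 10 × 0.900 = 9.
The 1st smallest replicate is 80.8; the 9th is 88.3.

(80.8, 88.3)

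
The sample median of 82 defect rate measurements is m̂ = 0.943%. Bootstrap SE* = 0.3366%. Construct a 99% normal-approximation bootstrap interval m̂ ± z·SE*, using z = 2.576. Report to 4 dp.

Margin = 2.576 × 0.3366 = 0.86708
Interval: 0.943 ± 0.86708

(0.0759, 1.8101)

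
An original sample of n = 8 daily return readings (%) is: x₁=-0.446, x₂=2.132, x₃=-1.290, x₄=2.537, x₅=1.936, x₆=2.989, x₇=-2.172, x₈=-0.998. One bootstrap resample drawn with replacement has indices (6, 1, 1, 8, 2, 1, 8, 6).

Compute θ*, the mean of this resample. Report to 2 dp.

Resample values: 2.989, -0.446, -0.446, -0.998, 2.132, -0.446, -0.998, 2.989.
Mean = (2.989 + (-0.446) + (-0.446) + (-0.998) + 2.132 + (-0.446) + (-0.998) + 2.989) / 8 = 4.7760 / 8 = 0.60

θ* = 0.60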